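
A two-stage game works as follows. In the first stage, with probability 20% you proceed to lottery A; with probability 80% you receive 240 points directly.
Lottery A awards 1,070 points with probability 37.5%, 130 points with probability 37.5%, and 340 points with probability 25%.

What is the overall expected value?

299 points

EV(A) = 0.375 × 1070 + 0.375 × 130 + 0.25 × 340 = 401.25 + 48.75 + 85 = 535
Branch B: 240 (certain)
Overall = 0.2 × 535 + 0.8 × 240 = 107 + 192 = 299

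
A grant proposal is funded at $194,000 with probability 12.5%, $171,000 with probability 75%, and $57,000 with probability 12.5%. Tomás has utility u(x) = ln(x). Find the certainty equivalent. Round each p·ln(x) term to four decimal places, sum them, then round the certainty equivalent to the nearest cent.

E[u] = 0.125·ln(194000) + 0.75·ln(171000) + 0.125·ln(57000) = 1.5220 + 9.0371 + 1.3689 = 11.9280
CE = e^11.9280 ≈ 151448.36

$151,448.36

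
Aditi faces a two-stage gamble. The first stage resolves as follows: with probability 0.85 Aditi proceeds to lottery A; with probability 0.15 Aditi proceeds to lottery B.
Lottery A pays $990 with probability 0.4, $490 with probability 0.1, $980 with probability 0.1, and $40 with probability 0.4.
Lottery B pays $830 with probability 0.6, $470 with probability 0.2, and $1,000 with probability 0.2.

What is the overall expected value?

$593.95

EV(A) = 0.4 × 990 + 0.1 × 490 + 0.1 × 980 + 0.4 × 40 = 396 + 49 + 98 + 16 = 559
EV(B) = 0.6 × 830 + 0.2 × 470 + 0.2 × 1000 = 498 + 94 + 200 = 792
Overall = 0.85 × 559 + 0.15 × 792 = 475.15 + 118.8 = 593.95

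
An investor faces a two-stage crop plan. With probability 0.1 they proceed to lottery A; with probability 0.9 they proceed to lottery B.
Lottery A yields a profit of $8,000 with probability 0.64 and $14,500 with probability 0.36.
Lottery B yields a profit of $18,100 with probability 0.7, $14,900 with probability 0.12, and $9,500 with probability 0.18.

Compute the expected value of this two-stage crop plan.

EV(A) = 0.64 × 8000 + 0.36 × 14500 = 5120 + 5220 = 10340
EV(B) = 0.7 × 18100 + 0.12 × 14900 + 0.18 × 9500 = 12670 + 1788 + 1710 = 16168
Overall = 0.1 × 10340 + 0.9 × 16168 = 1034 + 14551.2 = 15585.2

$15,585.20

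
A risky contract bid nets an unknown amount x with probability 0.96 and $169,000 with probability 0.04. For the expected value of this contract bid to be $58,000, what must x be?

0.96·x + 0.04·169000 = 58000
0.96·x = 58000 − 6760 = 51240
x = 51240 / 0.96 = 53375

x = $53,375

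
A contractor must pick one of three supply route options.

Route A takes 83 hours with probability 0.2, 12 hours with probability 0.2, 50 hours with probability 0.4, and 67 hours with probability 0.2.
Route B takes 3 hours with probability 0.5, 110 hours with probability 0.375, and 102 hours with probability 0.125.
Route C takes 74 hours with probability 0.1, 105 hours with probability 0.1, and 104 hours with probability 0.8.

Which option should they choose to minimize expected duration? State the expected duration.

Route A = 0.2 × 83 + 0.2 × 12 + 0.4 × 50 + 0.2 × 67 = 16.6 + 2.4 + 20 + 13.4 = 52.4
Route B = 0.5 × 3 + 0.375 × 110 + 0.125 × 102 = 1.5 + 41.25 + 12.75 = 55.5
Route C = 0.1 × 74 + 0.1 × 105 + 0.8 × 104 = 7.4 + 10.5 + 83.2 = 101.1

Route A (52.4 hours)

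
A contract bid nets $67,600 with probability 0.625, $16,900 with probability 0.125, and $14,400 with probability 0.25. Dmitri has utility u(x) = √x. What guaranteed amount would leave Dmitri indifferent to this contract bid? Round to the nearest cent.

$43,576.56

E[u] = 0.625·√67600 + 0.125·√16900 + 0.25·√14400 = 0.625·260 + 0.125·130 + 0.25·120 = 208.75
CE = (208.75)² = 43576.5625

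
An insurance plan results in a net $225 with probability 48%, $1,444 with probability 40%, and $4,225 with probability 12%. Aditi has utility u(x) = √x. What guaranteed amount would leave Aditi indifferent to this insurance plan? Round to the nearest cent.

$912.04

E[u] = 0.48·√225 + 0.4·√1444 + 0.12·√4225 = 0.48·15 + 0.4·38 + 0.12·65 = 30.2
CE = (30.2)² = 912.04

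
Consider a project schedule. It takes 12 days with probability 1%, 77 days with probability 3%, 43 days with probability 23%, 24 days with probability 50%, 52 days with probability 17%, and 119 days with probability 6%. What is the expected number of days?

EV = 0.01 × 12 + 0.03 × 77 + 0.23 × 43 + 0.5 × 24 + 0.17 × 52 + 0.06 × 119 = 0.12 + 2.31 + 9.89 + 12 + 8.84 + 7.14 = 40.3

40.3 days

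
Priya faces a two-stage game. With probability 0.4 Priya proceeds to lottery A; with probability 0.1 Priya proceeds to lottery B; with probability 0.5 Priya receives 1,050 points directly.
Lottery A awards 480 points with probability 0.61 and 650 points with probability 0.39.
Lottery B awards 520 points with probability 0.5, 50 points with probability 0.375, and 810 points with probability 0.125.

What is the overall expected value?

EV(A) = 0.61 × 480 + 0.39 × 650 = 292.8 + 253.5 = 546.3
EV(B) = 0.5 × 520 + 0.375 × 50 + 0.125 × 810 = 260 + 18.75 + 101.25 = 380
Branch C: 1050 (certain)
Overall = 0.4 × 546.3 + 0.1 × 380 + 0.5 × 1050 = 218.52 + 38 + 525 = 781.52

781.52 points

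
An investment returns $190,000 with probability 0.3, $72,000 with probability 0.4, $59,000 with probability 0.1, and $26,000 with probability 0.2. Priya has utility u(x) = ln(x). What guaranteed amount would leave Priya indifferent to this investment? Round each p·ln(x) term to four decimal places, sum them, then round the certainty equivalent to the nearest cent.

$77,026.13

E[u] = 0.3·ln(190000) + 0.4·ln(72000) + 0.1·ln(59000) + 0.2·ln(26000) = 3.6464 + 4.4738 + 1.0985 + 2.0332 = 11.2519
CE = e^11.2519 ≈ 77026.13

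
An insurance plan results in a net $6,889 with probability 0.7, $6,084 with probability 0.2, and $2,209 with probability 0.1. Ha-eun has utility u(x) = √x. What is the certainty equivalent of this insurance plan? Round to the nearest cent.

E[u] = 0.7·√6889 + 0.2·√6084 + 0.1·√2209 = 0.7·83 + 0.2·78 + 0.1·47 = 78.4
CE = (78.4)² = 6146.56

$6,146.56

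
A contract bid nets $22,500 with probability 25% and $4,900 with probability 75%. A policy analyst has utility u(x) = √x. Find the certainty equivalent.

$8,100

E[u] = 0.25·√22500 + 0.75·√4900 = 0.25·150 + 0.75·70 = 90
CE = (90)² = 8100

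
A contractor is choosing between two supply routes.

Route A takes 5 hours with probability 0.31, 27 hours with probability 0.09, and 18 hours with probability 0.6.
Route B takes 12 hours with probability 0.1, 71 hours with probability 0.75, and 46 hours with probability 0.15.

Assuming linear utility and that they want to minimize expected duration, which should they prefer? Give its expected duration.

Route A = 0.31 × 5 + 0.09 × 27 + 0.6 × 18 = 1.55 + 2.43 + 10.8 = 14.78
Route B = 0.1 × 12 + 0.75 × 71 + 0.15 × 46 = 1.2 + 53.25 + 6.9 = 61.35

Route A (14.78 hours)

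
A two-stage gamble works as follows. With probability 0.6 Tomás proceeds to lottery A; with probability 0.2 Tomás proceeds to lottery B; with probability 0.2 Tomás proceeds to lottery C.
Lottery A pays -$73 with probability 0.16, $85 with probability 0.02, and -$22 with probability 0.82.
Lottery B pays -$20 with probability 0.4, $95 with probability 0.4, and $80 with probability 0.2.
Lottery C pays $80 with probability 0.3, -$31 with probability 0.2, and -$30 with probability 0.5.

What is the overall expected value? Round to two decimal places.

-$7.05

EV(A) = 0.16 × (-73) + 0.02 × 85 + 0.82 × (-22) = -11.68 + 1.7 − 18.04 = -28.02
EV(B) = 0.4 × (-20) + 0.4 × 95 + 0.2 × 80 = -8 + 38 + 16 = 46
EV(C) = 0.3 × 80 + 0.2 × (-31) + 0.5 × (-30) = 24 − 6.2 − 15 = 2.8
Overall = 0.6 × (-28.02) + 0.2 × 46 + 0.2 × 2.8 = -16.812 + 9.2 + 0.56 = -7.052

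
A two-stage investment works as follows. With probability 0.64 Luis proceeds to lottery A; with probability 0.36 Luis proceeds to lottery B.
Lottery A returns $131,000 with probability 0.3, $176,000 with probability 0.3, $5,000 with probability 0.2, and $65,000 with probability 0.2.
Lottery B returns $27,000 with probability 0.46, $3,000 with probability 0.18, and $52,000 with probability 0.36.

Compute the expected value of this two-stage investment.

EV(A) = 0.3 × 131000 + 0.3 × 176000 + 0.2 × 5000 + 0.2 × 65000 = 39300 + 52800 + 1000 + 13000 = 106100
EV(B) = 0.46 × 27000 + 0.18 × 3000 + 0.36 × 52000 = 12420 + 540 + 18720 = 31680
Overall = 0.64 × 106100 + 0.36 × 31680 = 67904 + 11404.8 = 79308.8

$79,308.80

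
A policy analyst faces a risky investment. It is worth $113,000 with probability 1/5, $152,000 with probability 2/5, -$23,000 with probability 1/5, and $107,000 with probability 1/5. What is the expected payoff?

$100,200

EV = 1/5 × 113000 + 2/5 × 152000 + 1/5 × (-23000) + 1/5 × 107000 = 22600 + 60800 − 4600 + 21400 = 100200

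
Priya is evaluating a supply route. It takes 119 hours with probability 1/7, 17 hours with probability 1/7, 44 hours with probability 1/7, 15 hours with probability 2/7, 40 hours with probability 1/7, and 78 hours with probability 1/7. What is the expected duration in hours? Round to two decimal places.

EV = 1/7 × 119 + 1/7 × 17 + 1/7 × 44 + 2/7 × 15 + 1/7 × 40 + 1/7 × 78 = 17 + 2.4286 + 6.2857 + 4.2857 + 5.7143 + 11.1429 = 46.8571

46.86 hours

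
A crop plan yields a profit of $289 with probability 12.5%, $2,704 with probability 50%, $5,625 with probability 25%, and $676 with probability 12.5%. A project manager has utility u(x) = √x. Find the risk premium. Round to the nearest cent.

E[u] = 0.125·√289 + 0.5·√2704 + 0.25·√5625 + 0.125·√676 = 0.125·17 + 0.5·52 + 0.25·75 + 0.125·26 = 50.125
CE = (50.125)² = 2512.515625
Risk premium = EV − CE = 2878.875 − 2512.515625 = 366.359375

$366.36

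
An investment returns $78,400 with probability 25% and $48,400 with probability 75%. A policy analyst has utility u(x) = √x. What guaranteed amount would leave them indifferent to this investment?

E[u] = 0.25·√78400 + 0.75·√48400 = 0.25·280 + 0.75·220 = 235
CE = (235)² = 55225

$55,225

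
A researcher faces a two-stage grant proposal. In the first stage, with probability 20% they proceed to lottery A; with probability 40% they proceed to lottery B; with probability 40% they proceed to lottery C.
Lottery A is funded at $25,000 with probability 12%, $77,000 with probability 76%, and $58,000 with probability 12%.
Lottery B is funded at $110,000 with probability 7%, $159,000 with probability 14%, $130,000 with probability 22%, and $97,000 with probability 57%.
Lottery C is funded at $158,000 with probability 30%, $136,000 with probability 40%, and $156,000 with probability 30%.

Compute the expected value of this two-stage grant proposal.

EV(A) = 0.12 × 25000 + 0.76 × 77000 + 0.12 × 58000 = 3000 + 58520 + 6960 = 68480
EV(B) = 0.07 × 110000 + 0.14 × 159000 + 0.22 × 130000 + 0.57 × 97000 = 7700 + 22260 + 28600 + 55290 = 113850
EV(C) = 0.3 × 158000 + 0.4 × 136000 + 0.3 × 156000 = 47400 + 54400 + 46800 = 148600
Overall = 0.2 × 68480 + 0.4 × 113850 + 0.4 × 148600 = 13696 + 45540 + 59440 = 118676

$118,676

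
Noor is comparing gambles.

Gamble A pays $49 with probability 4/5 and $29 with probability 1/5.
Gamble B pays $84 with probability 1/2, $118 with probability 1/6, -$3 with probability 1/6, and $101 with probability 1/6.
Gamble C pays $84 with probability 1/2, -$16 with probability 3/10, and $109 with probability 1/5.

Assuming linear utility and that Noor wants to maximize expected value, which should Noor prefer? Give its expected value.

Gamble B ($78)

Gamble A = 4/5 × 49 + 1/5 × 29 = 39.2 + 5.8 = 45
Gamble B = 1/2 × 84 + 1/6 × 118 + 1/6 × (-3) + 1/6 × 101 = 42 + 19.6667 − 0.5 + 16.8333 = 78
Gamble C = 1/2 × 84 + 3/10 × (-16) + 1/5 × 109 = 42 − 4.8 + 21.8 = 59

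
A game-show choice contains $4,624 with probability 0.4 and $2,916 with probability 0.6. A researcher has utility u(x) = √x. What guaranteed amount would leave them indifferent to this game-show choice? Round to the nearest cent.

$3,552.16

E[u] = 0.4·√4624 + 0.6·√2916 = 0.4·68 + 0.6·54 = 59.6
CE = (59.6)² = 3552.16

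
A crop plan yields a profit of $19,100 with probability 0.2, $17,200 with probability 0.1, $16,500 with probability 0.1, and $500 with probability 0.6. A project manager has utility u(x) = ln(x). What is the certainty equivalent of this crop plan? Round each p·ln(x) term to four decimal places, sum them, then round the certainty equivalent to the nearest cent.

E[u] = 0.2·ln(19100) + 0.1·ln(17200) + 0.1·ln(16500) + 0.6·ln(500) = 1.9715 + 0.9753 + 0.9711 + 3.7288 = 7.6467
CE = e^7.6467 ≈ 2093.72

$2,093.72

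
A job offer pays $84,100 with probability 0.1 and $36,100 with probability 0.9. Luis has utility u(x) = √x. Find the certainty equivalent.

E[u] = 0.1·√84100 + 0.9·√36100 = 0.1·290 + 0.9·190 = 200
CE = (200)² = 40000

$40,000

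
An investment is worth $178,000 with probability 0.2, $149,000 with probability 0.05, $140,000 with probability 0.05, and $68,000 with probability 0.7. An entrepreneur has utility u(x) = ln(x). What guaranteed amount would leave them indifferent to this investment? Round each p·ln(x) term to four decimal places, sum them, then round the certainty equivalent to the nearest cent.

E[u] = 0.2·ln(178000) + 0.05·ln(149000) + 0.05·ln(140000) + 0.7·ln(68000) = 2.4179 + 0.5956 + 0.5925 + 7.7891 = 11.3951
CE = e^11.3951 ≈ 88885.12

$88,885.12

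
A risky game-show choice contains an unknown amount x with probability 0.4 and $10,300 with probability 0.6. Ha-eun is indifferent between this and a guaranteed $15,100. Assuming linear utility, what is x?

x = $22,300

0.4·x + 0.6·10300 = 15100
0.4·x = 15100 − 6180 = 8920
x = 8920 / 0.4 = 22300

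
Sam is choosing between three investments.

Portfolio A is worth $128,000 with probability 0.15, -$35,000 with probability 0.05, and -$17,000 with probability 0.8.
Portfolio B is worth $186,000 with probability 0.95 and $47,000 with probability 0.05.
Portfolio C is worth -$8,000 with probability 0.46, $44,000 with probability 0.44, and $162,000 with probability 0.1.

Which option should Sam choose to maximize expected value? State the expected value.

Portfolio A = 0.15 × 128000 + 0.05 × (-35000) + 0.8 × (-17000) = 19200 − 1750 − 13600 = 3850
Portfolio B = 0.95 × 186000 + 0.05 × 47000 = 176700 + 2350 = 179050
Portfolio C = 0.46 × (-8000) + 0.44 × 44000 + 0.1 × 162000 = -3680 + 19360 + 16200 = 31880

Portfolio B ($179,050)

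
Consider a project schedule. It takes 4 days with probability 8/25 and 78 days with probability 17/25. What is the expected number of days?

EV = 8/25 × 4 + 17/25 × 78 = 1.28 + 53.04 = 54.32

54.32 days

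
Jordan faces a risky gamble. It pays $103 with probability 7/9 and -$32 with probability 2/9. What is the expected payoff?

$73

EV = 7/9 × 103 + 2/9 × (-32) = 80.1111 − 7.1111 = 73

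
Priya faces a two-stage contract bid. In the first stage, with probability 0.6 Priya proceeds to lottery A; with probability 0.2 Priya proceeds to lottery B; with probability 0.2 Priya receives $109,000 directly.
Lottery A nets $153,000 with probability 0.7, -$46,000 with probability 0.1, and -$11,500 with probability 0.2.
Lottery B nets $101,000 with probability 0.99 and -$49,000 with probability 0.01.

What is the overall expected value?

$101,820

EV(A) = 0.7 × 153000 + 0.1 × (-46000) + 0.2 × (-11500) = 107100 − 4600 − 2300 = 100200
EV(B) = 0.99 × 101000 + 0.01 × (-49000) = 99990 − 490 = 99500
Branch C: 109000 (certain)
Overall = 0.6 × 100200 + 0.2 × 99500 + 0.2 × 109000 = 60120 + 19900 + 21800 = 101820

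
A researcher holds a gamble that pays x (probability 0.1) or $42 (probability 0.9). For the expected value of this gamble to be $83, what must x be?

x = $452

0.1·x + 0.9·42 = 83
0.1·x = 83 − 37.8 = 45.2
x = 45.2 / 0.1 = 452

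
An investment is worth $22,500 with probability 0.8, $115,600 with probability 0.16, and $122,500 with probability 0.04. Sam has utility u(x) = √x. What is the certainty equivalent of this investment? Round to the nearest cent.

$35,494.56

E[u] = 0.8·√22500 + 0.16·√115600 + 0.04·√122500 = 0.8·150 + 0.16·340 + 0.04·350 = 188.4
CE = (188.4)² = 35494.56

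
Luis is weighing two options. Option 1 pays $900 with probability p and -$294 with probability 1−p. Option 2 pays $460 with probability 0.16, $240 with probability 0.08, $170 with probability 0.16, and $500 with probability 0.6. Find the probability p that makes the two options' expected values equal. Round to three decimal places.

p = 0.598

EV(Option 2) = 0.16 × 460 + 0.08 × 240 + 0.16 × 170 + 0.6 × 500 = 73.6 + 19.2 + 27.2 + 300 = 420
p·900 + (1−p)·(-294) = 420
1194p − 294 = 420
p = (420 + 294) / 1194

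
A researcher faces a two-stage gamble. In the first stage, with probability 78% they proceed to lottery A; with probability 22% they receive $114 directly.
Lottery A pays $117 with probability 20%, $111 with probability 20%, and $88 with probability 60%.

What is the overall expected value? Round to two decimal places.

EV(A) = 0.2 × 117 + 0.2 × 111 + 0.6 × 88 = 23.4 + 22.2 + 52.8 = 98.4
Branch B: 114 (certain)
Overall = 0.78 × 98.4 + 0.22 × 114 = 76.752 + 25.08 = 101.832

$101.83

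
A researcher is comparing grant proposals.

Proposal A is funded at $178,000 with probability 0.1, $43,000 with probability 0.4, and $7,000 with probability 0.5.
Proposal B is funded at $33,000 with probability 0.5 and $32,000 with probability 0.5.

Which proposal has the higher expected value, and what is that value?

Proposal A ($38,500)

Proposal A = 0.1 × 178000 + 0.4 × 43000 + 0.5 × 7000 = 17800 + 17200 + 3500 = 38500
Proposal B = 0.5 × 33000 + 0.5 × 32000 = 16500 + 16000 = 32500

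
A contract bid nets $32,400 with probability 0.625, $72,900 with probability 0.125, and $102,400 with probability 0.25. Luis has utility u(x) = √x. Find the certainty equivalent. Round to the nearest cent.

E[u] = 0.625·√32400 + 0.125·√72900 + 0.25·√102400 = 0.625·180 + 0.125·270 + 0.25·320 = 226.25
CE = (226.25)² = 51189.0625

$51,189.06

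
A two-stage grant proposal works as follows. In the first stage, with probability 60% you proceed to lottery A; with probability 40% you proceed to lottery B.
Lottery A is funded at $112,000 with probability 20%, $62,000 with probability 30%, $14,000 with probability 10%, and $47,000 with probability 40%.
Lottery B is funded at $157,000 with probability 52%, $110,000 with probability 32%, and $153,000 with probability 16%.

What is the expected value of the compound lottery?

$93,248

EV(A) = 0.2 × 112000 + 0.3 × 62000 + 0.1 × 14000 + 0.4 × 47000 = 22400 + 18600 + 1400 + 18800 = 61200
EV(B) = 0.52 × 157000 + 0.32 × 110000 + 0.16 × 153000 = 81640 + 35200 + 24480 = 141320
Overall = 0.6 × 61200 + 0.4 × 141320 = 36720 + 56528 = 93248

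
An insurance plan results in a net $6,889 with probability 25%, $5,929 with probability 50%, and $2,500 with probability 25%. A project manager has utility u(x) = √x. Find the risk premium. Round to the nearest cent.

$163.69

E[u] = 0.25·√6889 + 0.5·√5929 + 0.25·√2500 = 0.25·83 + 0.5·77 + 0.25·50 = 71.75
CE = (71.75)² = 5148.0625
Risk premium = EV − CE = 5311.75 − 5148.0625 = 163.6875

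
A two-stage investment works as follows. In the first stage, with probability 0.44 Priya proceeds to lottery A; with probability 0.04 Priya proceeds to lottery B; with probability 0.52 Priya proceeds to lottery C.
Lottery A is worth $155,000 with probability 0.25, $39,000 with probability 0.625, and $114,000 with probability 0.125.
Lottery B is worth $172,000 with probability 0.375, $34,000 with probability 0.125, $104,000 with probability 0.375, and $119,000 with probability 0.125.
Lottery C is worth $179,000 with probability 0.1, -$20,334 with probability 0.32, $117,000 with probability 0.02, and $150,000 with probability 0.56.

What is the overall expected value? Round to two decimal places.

EV(A) = 0.25 × 155000 + 0.625 × 39000 + 0.125 × 114000 = 38750 + 24375 + 14250 = 77375
EV(B) = 0.375 × 172000 + 0.125 × 34000 + 0.375 × 104000 + 0.125 × 119000 = 64500 + 4250 + 39000 + 14875 = 122625
EV(C) = 0.1 × 179000 + 0.32 × (-20334) + 0.02 × 117000 + 0.56 × 150000 = 17900 − 6506.88 + 2340 + 84000 = 97733.12
Overall = 0.44 × 77375 + 0.04 × 122625 + 0.52 × 97733.12 = 34045 + 4905 + 50821.2224 = 89771.2224

$89,771.22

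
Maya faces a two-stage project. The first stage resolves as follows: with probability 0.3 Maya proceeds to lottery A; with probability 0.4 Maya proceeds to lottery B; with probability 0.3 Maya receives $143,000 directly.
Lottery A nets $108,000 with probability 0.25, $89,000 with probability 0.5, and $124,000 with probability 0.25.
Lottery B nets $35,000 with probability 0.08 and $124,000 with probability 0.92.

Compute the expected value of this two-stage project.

$120,402

EV(A) = 0.25 × 108000 + 0.5 × 89000 + 0.25 × 124000 = 27000 + 44500 + 31000 = 102500
EV(B) = 0.08 × 35000 + 0.92 × 124000 = 2800 + 114080 = 116880
Branch C: 143000 (certain)
Overall = 0.3 × 102500 + 0.4 × 116880 + 0.3 × 143000 = 30750 + 46752 + 42900 = 120402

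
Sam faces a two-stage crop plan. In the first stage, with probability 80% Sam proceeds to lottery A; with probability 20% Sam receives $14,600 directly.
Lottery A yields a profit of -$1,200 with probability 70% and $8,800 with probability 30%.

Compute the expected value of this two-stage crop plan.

EV(A) = 0.7 × (-1200) + 0.3 × 8800 = -840 + 2640 = 1800
Branch B: 14600 (certain)
Overall = 0.8 × 1800 + 0.2 × 14600 = 1440 + 2920 = 4360

$4,360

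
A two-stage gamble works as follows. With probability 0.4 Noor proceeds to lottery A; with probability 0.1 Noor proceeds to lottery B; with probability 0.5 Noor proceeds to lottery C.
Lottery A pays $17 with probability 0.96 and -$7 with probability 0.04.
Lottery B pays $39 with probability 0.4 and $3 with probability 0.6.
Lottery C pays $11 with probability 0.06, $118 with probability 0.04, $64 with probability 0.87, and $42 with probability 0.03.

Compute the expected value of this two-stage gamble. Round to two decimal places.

EV(A) = 0.96 × 17 + 0.04 × (-7) = 16.32 − 0.28 = 16.04
EV(B) = 0.4 × 39 + 0.6 × 3 = 15.6 + 1.8 = 17.4
EV(C) = 0.06 × 11 + 0.04 × 118 + 0.87 × 64 + 0.03 × 42 = 0.66 + 4.72 + 55.68 + 1.26 = 62.32
Overall = 0.4 × 16.04 + 0.1 × 17.4 + 0.5 × 62.32 = 6.416 + 1.74 + 31.16 = 39.316

$39.32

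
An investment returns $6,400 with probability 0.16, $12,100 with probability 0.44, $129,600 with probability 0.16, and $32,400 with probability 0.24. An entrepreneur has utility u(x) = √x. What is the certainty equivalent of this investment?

E[u] = 0.16·√6400 + 0.44·√12100 + 0.16·√129600 + 0.24·√32400 = 0.16·80 + 0.44·110 + 0.16·360 + 0.24·180 = 162
CE = (162)² = 26244

$26,244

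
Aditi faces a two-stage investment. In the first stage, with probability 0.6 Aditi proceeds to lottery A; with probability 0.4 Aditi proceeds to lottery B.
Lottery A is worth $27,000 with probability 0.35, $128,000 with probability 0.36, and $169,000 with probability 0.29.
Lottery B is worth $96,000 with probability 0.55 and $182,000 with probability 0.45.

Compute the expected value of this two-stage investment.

EV(A) = 0.35 × 27000 + 0.36 × 128000 + 0.29 × 169000 = 9450 + 46080 + 49010 = 104540
EV(B) = 0.55 × 96000 + 0.45 × 182000 = 52800 + 81900 = 134700
Overall = 0.6 × 104540 + 0.4 × 134700 = 62724 + 53880 = 116604

$116,604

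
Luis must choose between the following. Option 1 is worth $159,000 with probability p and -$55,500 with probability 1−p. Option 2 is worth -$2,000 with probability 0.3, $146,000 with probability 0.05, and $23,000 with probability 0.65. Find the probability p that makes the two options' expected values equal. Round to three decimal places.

p = 0.360

EV(Option 2) = 0.3 × (-2000) + 0.05 × 146000 + 0.65 × 23000 = -600 + 7300 + 14950 = 21650
p·159000 + (1−p)·(-55500) = 21650
214500p − 55500 = 21650
p = (21650 + 55500) / 214500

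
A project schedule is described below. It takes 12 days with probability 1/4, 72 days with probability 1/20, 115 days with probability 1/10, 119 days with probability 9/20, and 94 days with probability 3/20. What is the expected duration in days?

EV = 1/4 × 12 + 1/20 × 72 + 1/10 × 115 + 9/20 × 119 + 3/20 × 94 = 3 + 3.6 + 11.5 + 53.55 + 14.1 = 85.75

85.75 days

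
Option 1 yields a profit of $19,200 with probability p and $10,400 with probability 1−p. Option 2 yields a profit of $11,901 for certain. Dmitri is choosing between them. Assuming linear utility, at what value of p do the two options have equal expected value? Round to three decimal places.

p·19200 + (1−p)·10400 = 11901
8800p + 10400 = 11901
p = (11901 − 10400) / 8800

p = 0.171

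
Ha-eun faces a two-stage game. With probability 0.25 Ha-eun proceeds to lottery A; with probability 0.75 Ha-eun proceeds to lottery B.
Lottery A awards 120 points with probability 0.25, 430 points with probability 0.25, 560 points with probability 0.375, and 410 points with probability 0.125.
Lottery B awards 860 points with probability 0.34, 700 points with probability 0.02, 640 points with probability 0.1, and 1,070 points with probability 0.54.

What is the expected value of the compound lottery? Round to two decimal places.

810.84 points

EV(A) = 0.25 × 120 + 0.25 × 430 + 0.375 × 560 + 0.125 × 410 = 30 + 107.5 + 210 + 51.25 = 398.75
EV(B) = 0.34 × 860 + 0.02 × 700 + 0.1 × 640 + 0.54 × 1070 = 292.4 + 14 + 64 + 577.8 = 948.2
Overall = 0.25 × 398.75 + 0.75 × 948.2 = 99.6875 + 711.15 = 810.8375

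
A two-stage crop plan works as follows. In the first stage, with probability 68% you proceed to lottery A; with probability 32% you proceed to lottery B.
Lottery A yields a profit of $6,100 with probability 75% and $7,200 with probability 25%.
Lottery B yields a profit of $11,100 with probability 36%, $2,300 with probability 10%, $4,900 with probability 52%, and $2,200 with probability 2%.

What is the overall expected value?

$6,516.76

EV(A) = 0.75 × 6100 + 0.25 × 7200 = 4575 + 1800 = 6375
EV(B) = 0.36 × 11100 + 0.1 × 2300 + 0.52 × 4900 + 0.02 × 2200 = 3996 + 230 + 2548 + 44 = 6818
Overall = 0.68 × 6375 + 0.32 × 6818 = 4335 + 2181.76 = 6516.76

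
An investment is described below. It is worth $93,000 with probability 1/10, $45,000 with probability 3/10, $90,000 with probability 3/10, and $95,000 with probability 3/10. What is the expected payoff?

$78,300

EV = 1/10 × 93000 + 3/10 × 45000 + 3/10 × 90000 + 3/10 × 95000 = 9300 + 13500 + 27000 + 28500 = 78300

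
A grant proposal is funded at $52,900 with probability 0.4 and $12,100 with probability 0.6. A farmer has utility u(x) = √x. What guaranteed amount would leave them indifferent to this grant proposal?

$24,964

E[u] = 0.4·√52900 + 0.6·√12100 = 0.4·230 + 0.6·110 = 158
CE = (158)² = 24964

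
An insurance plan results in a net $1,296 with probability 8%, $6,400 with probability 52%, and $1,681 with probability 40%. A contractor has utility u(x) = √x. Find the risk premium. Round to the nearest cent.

E[u] = 0.08·√1296 + 0.52·√6400 + 0.4·√1681 = 0.08·36 + 0.52·80 + 0.4·41 = 60.88
CE = (60.88)² = 3706.3744
Risk premium = EV − CE = 4104.08 − 3706.3744 = 397.7056

$397.71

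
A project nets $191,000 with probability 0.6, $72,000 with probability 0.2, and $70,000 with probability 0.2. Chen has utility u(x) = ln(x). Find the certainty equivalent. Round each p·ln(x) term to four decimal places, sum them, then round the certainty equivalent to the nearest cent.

E[u] = 0.6·ln(191000) + 0.2·ln(72000) + 0.2·ln(70000) = 7.2960 + 2.2369 + 2.2313 = 11.7642
CE = e^11.7642 ≈ 128566.30

$128,566.30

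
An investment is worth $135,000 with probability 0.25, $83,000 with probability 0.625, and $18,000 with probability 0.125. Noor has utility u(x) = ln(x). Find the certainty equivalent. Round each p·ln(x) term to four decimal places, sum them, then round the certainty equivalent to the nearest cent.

E[u] = 0.25·ln(135000) + 0.625·ln(83000) + 0.125·ln(18000) = 2.9533 + 7.0791 + 1.2248 = 11.2572
CE = e^11.2572 ≈ 77435.45

$77,435.45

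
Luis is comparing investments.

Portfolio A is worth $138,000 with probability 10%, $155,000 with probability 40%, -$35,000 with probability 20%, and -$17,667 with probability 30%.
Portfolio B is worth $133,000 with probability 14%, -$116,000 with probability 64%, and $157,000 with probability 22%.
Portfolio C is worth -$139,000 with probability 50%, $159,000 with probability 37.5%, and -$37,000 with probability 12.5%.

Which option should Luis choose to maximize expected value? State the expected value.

Portfolio A = 0.1 × 138000 + 0.4 × 155000 + 0.2 × (-35000) + 0.3 × (-17667) = 13800 + 62000 − 7000 − 5300.1 = 63499.9
Portfolio B = 0.14 × 133000 + 0.64 × (-116000) + 0.22 × 157000 = 18620 − 74240 + 34540 = -21080
Portfolio C = 0.5 × (-139000) + 0.375 × 159000 + 0.125 × (-37000) = -69500 + 59625 − 4625 = -14500

Portfolio A ($63,499.90)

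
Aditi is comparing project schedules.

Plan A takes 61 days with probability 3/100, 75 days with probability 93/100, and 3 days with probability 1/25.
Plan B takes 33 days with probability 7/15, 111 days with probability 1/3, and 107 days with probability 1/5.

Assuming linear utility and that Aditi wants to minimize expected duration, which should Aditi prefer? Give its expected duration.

Plan A = 3/100 × 61 + 93/100 × 75 + 1/25 × 3 = 1.83 + 69.75 + 0.12 = 71.7
Plan B = 7/15 × 33 + 1/3 × 111 + 1/5 × 107 = 15.4 + 37 + 21.4 = 73.8

Plan A (71.7 days)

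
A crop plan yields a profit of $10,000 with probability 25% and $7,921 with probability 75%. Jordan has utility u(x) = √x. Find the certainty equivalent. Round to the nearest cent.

$8,418.06

E[u] = 0.25·√10000 + 0.75·√7921 = 0.25·100 + 0.75·89 = 91.75
CE = (91.75)² = 8418.0625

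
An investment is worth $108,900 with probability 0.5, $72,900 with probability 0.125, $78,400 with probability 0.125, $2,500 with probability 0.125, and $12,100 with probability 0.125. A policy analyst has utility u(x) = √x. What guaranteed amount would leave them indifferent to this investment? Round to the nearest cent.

E[u] = 0.5·√108900 + 0.125·√72900 + 0.125·√78400 + 0.125·√2500 + 0.125·√12100 = 0.5·330 + 0.125·270 + 0.125·280 + 0.125·50 + 0.125·110 = 253.75
CE = (253.75)² = 64389.0625

$64,389.06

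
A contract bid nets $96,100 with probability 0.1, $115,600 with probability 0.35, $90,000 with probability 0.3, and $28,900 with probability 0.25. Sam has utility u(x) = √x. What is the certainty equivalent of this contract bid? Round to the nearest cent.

E[u] = 0.1·√96100 + 0.35·√115600 + 0.3·√90000 + 0.25·√28900 = 0.1·310 + 0.35·340 + 0.3·300 + 0.25·170 = 282.5
CE = (282.5)² = 79806.25

$79,806.25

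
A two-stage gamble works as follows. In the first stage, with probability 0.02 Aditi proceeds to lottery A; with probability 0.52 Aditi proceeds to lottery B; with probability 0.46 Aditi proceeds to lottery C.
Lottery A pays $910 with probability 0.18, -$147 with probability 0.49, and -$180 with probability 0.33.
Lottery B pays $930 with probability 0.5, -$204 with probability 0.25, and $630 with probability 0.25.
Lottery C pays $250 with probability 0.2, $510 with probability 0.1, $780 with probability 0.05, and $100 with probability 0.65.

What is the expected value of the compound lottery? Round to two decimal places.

$392.13

EV(A) = 0.18 × 910 + 0.49 × (-147) + 0.33 × (-180) = 163.8 − 72.03 − 59.4 = 32.37
EV(B) = 0.5 × 930 + 0.25 × (-204) + 0.25 × 630 = 465 − 51 + 157.5 = 571.5
EV(C) = 0.2 × 250 + 0.1 × 510 + 0.05 × 780 + 0.65 × 100 = 50 + 51 + 39 + 65 = 205
Overall = 0.02 × 32.37 + 0.52 × 571.5 + 0.46 × 205 = 0.6474 + 297.18 + 94.3 = 392.1274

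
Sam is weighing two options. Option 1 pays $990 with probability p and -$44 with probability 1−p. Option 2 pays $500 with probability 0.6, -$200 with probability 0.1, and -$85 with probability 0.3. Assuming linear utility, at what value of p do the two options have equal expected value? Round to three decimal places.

p = 0.289

EV(Option 2) = 0.6 × 500 + 0.1 × (-200) + 0.3 × (-85) = 300 − 20 − 25.5 = 254.5
p·990 + (1−p)·(-44) = 254.5
1034p − 44 = 254.5
p = (254.5 + 44) / 1034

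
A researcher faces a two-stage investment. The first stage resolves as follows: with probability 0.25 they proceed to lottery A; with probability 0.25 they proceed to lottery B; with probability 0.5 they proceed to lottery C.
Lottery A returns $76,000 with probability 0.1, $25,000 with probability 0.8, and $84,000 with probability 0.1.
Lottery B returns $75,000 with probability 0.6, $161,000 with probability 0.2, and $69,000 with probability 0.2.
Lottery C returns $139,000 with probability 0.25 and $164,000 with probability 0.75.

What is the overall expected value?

$110,625

EV(A) = 0.1 × 76000 + 0.8 × 25000 + 0.1 × 84000 = 7600 + 20000 + 8400 = 36000
EV(B) = 0.6 × 75000 + 0.2 × 161000 + 0.2 × 69000 = 45000 + 32200 + 13800 = 91000
EV(C) = 0.25 × 139000 + 0.75 × 164000 = 34750 + 123000 = 157750
Overall = 0.25 × 36000 + 0.25 × 91000 + 0.5 × 157750 = 9000 + 22750 + 78875 = 110625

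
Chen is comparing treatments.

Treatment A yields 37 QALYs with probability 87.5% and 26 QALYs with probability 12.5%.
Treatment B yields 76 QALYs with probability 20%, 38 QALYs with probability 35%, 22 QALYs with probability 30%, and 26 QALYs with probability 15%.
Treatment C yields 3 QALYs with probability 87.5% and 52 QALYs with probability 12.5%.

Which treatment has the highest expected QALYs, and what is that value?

Treatment A = 0.875 × 37 + 0.125 × 26 = 32.375 + 3.25 = 35.625
Treatment B = 0.2 × 76 + 0.35 × 38 + 0.3 × 22 + 0.15 × 26 = 15.2 + 13.3 + 6.6 + 3.9 = 39
Treatment C = 0.875 × 3 + 0.125 × 52 = 2.625 + 6.5 = 9.125

Treatment B (39 QALYs)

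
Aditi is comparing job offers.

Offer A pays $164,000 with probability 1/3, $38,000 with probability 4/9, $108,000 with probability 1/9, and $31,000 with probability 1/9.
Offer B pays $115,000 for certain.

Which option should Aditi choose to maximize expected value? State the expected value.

Offer A = 1/3 × 164000 + 4/9 × 38000 + 1/9 × 108000 + 1/9 × 31000 = 54666.6667 + 16888.8889 + 12000 + 3444.4444 = 87000
Offer B: 115000 (certain)

Offer B ($115,000)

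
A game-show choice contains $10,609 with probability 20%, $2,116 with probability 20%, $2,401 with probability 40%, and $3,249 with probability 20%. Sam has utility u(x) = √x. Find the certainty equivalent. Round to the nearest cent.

$3,696.64

E[u] = 0.2·√10609 + 0.2·√2116 + 0.4·√2401 + 0.2·√3249 = 0.2·103 + 0.2·46 + 0.4·49 + 0.2·57 = 60.8
CE = (60.8)² = 3696.64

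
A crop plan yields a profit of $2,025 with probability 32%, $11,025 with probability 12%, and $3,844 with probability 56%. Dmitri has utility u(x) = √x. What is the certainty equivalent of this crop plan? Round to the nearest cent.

$3,809.36

E[u] = 0.32·√2025 + 0.12·√11025 + 0.56·√3844 = 0.32·45 + 0.12·105 + 0.56·62 = 61.72
CE = (61.72)² = 3809.3584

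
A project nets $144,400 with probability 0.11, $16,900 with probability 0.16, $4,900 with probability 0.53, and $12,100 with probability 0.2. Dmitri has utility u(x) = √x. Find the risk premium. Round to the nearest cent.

$8,794.11

E[u] = 0.11·√144400 + 0.16·√16900 + 0.53·√4900 + 0.2·√12100 = 0.11·380 + 0.16·130 + 0.53·70 + 0.2·110 = 121.7
CE = (121.7)² = 14810.89
Risk premium = EV − CE = 23605 − 14810.89 = 8794.11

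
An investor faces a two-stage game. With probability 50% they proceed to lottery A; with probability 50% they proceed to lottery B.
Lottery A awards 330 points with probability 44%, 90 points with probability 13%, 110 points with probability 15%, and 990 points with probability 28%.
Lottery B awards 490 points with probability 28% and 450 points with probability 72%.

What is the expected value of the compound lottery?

455.9 points

EV(A) = 0.44 × 330 + 0.13 × 90 + 0.15 × 110 + 0.28 × 990 = 145.2 + 11.7 + 16.5 + 277.2 = 450.6
EV(B) = 0.28 × 490 + 0.72 × 450 = 137.2 + 324 = 461.2
Overall = 0.5 × 450.6 + 0.5 × 461.2 = 225.3 + 230.6 = 455.9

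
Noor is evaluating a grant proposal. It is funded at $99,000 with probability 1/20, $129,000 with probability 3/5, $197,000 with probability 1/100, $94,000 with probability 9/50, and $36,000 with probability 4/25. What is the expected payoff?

$107,000

EV = 1/20 × 99000 + 3/5 × 129000 + 1/100 × 197000 + 9/50 × 94000 + 4/25 × 36000 = 4950 + 77400 + 1970 + 16920 + 5760 = 107000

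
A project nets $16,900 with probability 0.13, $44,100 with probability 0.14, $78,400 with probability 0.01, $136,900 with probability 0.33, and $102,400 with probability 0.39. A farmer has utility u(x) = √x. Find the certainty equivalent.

E[u] = 0.13·√16900 + 0.14·√44100 + 0.01·√78400 + 0.33·√136900 + 0.39·√102400 = 0.13·130 + 0.14·210 + 0.01·280 + 0.33·370 + 0.39·320 = 296
CE = (296)² = 87616

$87,616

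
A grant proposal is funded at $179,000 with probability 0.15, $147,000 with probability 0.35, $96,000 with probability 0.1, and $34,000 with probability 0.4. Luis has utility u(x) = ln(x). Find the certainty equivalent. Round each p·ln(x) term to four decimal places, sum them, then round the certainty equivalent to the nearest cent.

$80,781.24

E[u] = 0.15·ln(179000) + 0.35·ln(147000) + 0.1·ln(96000) + 0.4·ln(34000) = 1.8143 + 4.1644 + 1.1472 + 4.1736 = 11.2995
CE = e^11.2995 ≈ 80781.24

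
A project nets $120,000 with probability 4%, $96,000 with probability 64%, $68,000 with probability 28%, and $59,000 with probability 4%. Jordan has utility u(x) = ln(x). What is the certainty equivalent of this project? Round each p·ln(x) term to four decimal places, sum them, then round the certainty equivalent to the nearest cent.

E[u] = 0.04·ln(120000) + 0.64·ln(96000) + 0.28·ln(68000) + 0.04·ln(59000) = 0.4678 + 7.3421 + 3.1156 + 0.4394 = 11.3649
CE = e^11.3649 ≈ 86240.92

$86,240.92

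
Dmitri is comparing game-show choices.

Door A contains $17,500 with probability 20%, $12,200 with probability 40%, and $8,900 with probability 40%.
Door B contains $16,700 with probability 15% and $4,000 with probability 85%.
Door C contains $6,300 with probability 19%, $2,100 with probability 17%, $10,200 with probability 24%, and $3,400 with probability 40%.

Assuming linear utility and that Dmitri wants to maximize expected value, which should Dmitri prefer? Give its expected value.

Door A ($11,940)

Door A = 0.2 × 17500 + 0.4 × 12200 + 0.4 × 8900 = 3500 + 4880 + 3560 = 11940
Door B = 0.15 × 16700 + 0.85 × 4000 = 2505 + 3400 = 5905
Door C = 0.19 × 6300 + 0.17 × 2100 + 0.24 × 10200 + 0.4 × 3400 = 1197 + 357 + 2448 + 1360 = 5362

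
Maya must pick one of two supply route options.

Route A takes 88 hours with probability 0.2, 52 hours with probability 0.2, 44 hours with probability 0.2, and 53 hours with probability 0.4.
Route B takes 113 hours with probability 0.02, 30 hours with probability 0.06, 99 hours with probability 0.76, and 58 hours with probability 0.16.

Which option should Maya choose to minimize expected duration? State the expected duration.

Route A = 0.2 × 88 + 0.2 × 52 + 0.2 × 44 + 0.4 × 53 = 17.6 + 10.4 + 8.8 + 21.2 = 58
Route B = 0.02 × 113 + 0.06 × 30 + 0.76 × 99 + 0.16 × 58 = 2.26 + 1.8 + 75.24 + 9.28 = 88.58

Route A (58 hours)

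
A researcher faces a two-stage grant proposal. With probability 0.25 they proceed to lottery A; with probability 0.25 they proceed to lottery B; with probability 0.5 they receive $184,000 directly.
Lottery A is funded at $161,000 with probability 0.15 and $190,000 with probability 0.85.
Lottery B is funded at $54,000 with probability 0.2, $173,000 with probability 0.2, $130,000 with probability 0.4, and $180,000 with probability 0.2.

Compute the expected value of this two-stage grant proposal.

EV(A) = 0.15 × 161000 + 0.85 × 190000 = 24150 + 161500 = 185650
EV(B) = 0.2 × 54000 + 0.2 × 173000 + 0.4 × 130000 + 0.2 × 180000 = 10800 + 34600 + 52000 + 36000 = 133400
Branch C: 184000 (certain)
Overall = 0.25 × 185650 + 0.25 × 133400 + 0.5 × 184000 = 46412.5 + 33350 + 92000 = 171762.5

$171,762.50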